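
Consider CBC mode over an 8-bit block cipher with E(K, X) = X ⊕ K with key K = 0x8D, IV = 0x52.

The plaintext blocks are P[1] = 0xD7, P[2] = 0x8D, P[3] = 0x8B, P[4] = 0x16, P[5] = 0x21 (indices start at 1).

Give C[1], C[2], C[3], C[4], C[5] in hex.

CBC encryption: C_i = E(K, P_i ⊕ C_{i−1}), with C_{0} = IV.
C[1]: P[1] ⊕ 0x52 = 0x85; E(K, 0x85) = 0x08.
C[2]: P[2] ⊕ 0x08 = 0x85; E(K, 0x85) = 0x08.
C[3]: P[3] ⊕ 0x08 = 0x83; E(K, 0x83) = 0x0E.
C[4]: P[4] ⊕ 0x0E = 0x18; E(K, 0x18) = 0x95.
C[5]: P[5] ⊕ 0x95 = 0xB4; E(K, 0xB4) = 0x39.

C[1] = 0x08, C[2] = 0x08, C[3] = 0x0E, C[4] = 0x95, C[5] = 0x39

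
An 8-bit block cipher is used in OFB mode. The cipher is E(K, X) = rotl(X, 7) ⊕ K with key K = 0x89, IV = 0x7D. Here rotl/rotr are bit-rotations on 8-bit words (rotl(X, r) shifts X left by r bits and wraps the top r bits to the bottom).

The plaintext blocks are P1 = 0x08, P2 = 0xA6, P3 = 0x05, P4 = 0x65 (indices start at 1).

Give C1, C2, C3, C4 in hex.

OFB encryption: S_i = E(K, S_{i−1}) with S_{0} = IV; C_i = P_i ⊕ S_i.
C1: S = E(K, 0x7D) = 0x37; 0x08 ⊕ 0x37 = 0x3F.
C2: S = E(K, 0x37) = 0x12; 0xA6 ⊕ 0x12 = 0xB4.
C3: S = E(K, 0x12) = 0x80; 0x05 ⊕ 0x80 = 0x85.
C4: S = E(K, 0x80) = 0xC9; 0x65 ⊕ 0xC9 = 0xAC.

C1 = 0x3F, C2 = 0xB4, C3 = 0x85, C4 = 0xAC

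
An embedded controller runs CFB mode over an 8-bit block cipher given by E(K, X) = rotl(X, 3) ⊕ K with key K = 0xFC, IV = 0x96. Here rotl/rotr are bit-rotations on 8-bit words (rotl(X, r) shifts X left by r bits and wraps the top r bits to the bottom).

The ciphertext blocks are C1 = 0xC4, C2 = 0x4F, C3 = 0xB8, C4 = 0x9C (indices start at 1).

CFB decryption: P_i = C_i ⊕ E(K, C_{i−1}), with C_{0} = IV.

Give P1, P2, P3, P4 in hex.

P1: E(K, 0x96) = 0x48; 0xC4 ⊕ 0x48 = 0x8C.
P2: E(K, 0xC4) = 0xDA; 0x4F ⊕ 0xDA = 0x95.
P3: E(K, 0x4F) = 0x86; 0xB8 ⊕ 0x86 = 0x3E.
P4: E(K, 0xB8) = 0x39; 0x9C ⊕ 0x39 = 0xA5.

P1 = 0x8C, P2 = 0x95, P3 = 0x3E, P4 = 0xA5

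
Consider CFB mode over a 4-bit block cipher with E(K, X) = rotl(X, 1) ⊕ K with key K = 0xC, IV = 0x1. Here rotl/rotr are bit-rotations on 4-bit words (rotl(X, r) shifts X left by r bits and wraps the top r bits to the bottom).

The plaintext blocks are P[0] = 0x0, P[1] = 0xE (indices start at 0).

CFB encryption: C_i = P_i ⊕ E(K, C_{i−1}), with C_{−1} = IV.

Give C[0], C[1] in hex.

C[0] = 0xE, C[1] = 0xF

C[0]: E(K, 0x1) = 0xE; 0x0 ⊕ 0xE = 0xE.
C[1]: E(K, 0xE) = 0x1; 0xE ⊕ 0x1 = 0xF.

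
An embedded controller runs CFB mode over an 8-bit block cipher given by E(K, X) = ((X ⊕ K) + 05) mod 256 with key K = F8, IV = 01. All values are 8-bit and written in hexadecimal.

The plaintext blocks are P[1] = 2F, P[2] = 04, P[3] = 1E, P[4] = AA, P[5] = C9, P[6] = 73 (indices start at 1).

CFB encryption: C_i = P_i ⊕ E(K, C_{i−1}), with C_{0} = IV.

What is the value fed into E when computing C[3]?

2A

C[1]: E(K, 01) = FE; 2F ⊕ FE = D1.
C[2]: E(K, D1) = 2E; 04 ⊕ 2E = 2A.
C[3]: E(K, 2A) = D7; 1E ⊕ D7 = C9.
So the input to E for block [3] is 2A.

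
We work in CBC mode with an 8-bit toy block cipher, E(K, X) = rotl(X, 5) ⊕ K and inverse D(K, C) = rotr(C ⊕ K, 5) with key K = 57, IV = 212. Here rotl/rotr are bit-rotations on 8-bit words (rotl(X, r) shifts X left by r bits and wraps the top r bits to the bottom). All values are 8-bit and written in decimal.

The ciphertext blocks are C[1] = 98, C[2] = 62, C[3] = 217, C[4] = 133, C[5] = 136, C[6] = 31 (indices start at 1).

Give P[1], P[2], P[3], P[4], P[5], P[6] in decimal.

CBC decryption: P_i = D(K, C_i) ⊕ C_{i−1}, with C_{0} = IV.
P[1]: D(K, 98) = 218; 218 ⊕ 212 = 14.
P[2]: D(K, 62) = 56; 56 ⊕ 98 = 90.
P[3]: D(K, 217) = 7; 7 ⊕ 62 = 57.
P[4]: D(K, 133) = 229; 229 ⊕ 217 = 60.
P[5]: D(K, 136) = 141; 141 ⊕ 133 = 8.
P[6]: D(K, 31) = 49; 49 ⊕ 136 = 185.

P[1] = 14, P[2] = 90, P[3] = 57, P[4] = 60, P[5] = 8, P[6] = 185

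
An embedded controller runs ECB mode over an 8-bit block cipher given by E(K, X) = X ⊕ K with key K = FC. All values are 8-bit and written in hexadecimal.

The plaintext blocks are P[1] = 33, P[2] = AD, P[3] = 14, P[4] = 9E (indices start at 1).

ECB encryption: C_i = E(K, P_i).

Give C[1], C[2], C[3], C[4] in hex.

C[1] = CF, C[2] = 51, C[3] = E8, C[4] = 62

C[1]: E(K, 33) = CF.
C[2]: E(K, AD) = 51.
C[3]: E(K, 14) = E8.
C[4]: E(K, 9E) = 62.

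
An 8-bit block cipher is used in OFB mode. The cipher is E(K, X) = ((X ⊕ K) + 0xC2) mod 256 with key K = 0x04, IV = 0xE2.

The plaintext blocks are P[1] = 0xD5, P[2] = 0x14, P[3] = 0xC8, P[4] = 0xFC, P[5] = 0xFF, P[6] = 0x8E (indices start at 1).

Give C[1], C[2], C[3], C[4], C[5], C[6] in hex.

C[1] = 0x7D, C[2] = 0x7A, C[3] = 0xE4, C[4] = 0x16, C[5] = 0x4F, C[6] = 0xF8

OFB encryption: S_i = E(K, S_{i−1}) with S_{0} = IV; C_i = P_i ⊕ S_i.
C[1]: S = E(K, 0xE2) = 0xA8; 0xD5 ⊕ 0xA8 = 0x7D.
C[2]: S = E(K, 0xA8) = 0x6E; 0x14 ⊕ 0x6E = 0x7A.
C[3]: S = E(K, 0x6E) = 0x2C; 0xC8 ⊕ 0x2C = 0xE4.
C[4]: S = E(K, 0x2C) = 0xEA; 0xFC ⊕ 0xEA = 0x16.
C[5]: S = E(K, 0xEA) = 0xB0; 0xFF ⊕ 0xB0 = 0x4F.
C[6]: S = E(K, 0xB0) = 0x76; 0x8E ⊕ 0x76 = 0xF8.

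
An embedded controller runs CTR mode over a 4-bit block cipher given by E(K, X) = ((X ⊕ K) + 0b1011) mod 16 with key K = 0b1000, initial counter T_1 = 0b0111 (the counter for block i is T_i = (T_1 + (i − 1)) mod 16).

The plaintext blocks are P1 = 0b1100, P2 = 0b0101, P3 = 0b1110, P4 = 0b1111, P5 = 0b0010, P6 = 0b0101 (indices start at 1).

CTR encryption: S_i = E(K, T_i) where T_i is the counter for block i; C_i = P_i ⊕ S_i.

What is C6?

C1: T = 0b0111, S = E(K, T) = 0b1010; 0b1100 ⊕ 0b1010 = 0b0110.
C2: T = 0b1000, S = E(K, T) = 0b1011; 0b0101 ⊕ 0b1011 = 0b1110.
C3: T = 0b1001, S = E(K, T) = 0b1100; 0b1110 ⊕ 0b1100 = 0b0010.
C4: T = 0b1010, S = E(K, T) = 0b1101; 0b1111 ⊕ 0b1101 = 0b0010.
C5: T = 0b1011, S = E(K, T) = 0b1110; 0b0010 ⊕ 0b1110 = 0b1100.
C6: T = 0b1100, S = E(K, T) = 0b1111; 0b0101 ⊕ 0b1111 = 0b1010.

C6 = 0b1010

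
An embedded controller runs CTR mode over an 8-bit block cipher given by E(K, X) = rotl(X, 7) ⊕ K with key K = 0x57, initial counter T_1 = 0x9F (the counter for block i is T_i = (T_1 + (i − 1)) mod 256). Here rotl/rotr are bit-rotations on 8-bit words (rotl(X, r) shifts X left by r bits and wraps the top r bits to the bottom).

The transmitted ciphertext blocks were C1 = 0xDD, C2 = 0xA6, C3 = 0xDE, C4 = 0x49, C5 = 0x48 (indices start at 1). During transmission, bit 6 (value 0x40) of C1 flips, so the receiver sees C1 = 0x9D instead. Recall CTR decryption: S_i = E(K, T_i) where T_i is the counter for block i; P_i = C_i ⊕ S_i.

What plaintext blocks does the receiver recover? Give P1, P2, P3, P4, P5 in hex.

P1 = 0x05, P2 = 0xA1, P3 = 0x59, P4 = 0x4F, P5 = 0xCE

Only C1 changed, to 0x9D. In CTR, a change in C_i flips the same bit in P_i only; the keystream is unaffected. Decrypting the received ciphertext:
P1: T = 0x9F, S = E(K, T) = 0x98; 0x9D ⊕ 0x98 = 0x05.
P2: T = 0xA0, S = E(K, T) = 0x07; 0xA6 ⊕ 0x07 = 0xA1.
P3: T = 0xA1, S = E(K, T) = 0x87; 0xDE ⊕ 0x87 = 0x59.
P4: T = 0xA2, S = E(K, T) = 0x06; 0x49 ⊕ 0x06 = 0x4F.
P5: T = 0xA3, S = E(K, T) = 0x86; 0x48 ⊕ 0x86 = 0xCE.
Blocks that differ from the original plaintext: P1.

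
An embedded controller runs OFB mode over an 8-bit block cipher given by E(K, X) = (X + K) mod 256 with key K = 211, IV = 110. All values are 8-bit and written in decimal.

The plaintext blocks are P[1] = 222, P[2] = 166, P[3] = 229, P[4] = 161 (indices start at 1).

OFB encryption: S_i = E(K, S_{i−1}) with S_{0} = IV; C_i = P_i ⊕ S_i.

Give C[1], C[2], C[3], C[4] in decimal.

C[1] = 159, C[2] = 178, C[3] = 2, C[4] = 27

C[1]: S = E(K, 110) = 65; 222 ⊕ 65 = 159.
C[2]: S = E(K, 65) = 20; 166 ⊕ 20 = 178.
C[3]: S = E(K, 20) = 231; 229 ⊕ 231 = 2.
C[4]: S = E(K, 231) = 186; 161 ⊕ 186 = 27.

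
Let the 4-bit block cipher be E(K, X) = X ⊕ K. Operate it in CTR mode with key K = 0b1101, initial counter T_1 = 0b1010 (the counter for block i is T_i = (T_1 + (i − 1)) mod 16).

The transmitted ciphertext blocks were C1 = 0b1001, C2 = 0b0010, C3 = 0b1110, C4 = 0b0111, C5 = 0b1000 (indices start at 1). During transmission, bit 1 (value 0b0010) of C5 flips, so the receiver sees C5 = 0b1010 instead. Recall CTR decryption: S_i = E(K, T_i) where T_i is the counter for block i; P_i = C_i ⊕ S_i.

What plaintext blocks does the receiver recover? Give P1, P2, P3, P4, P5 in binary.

Only C5 changed, to 0b1010. In CTR, a change in C_i flips the same bit in P_i only; the keystream is unaffected. Decrypting the received ciphertext:
P1: T = 0b1010, S = E(K, T) = 0b0111; 0b1001 ⊕ 0b0111 = 0b1110.
P2: T = 0b1011, S = E(K, T) = 0b0110; 0b0010 ⊕ 0b0110 = 0b0100.
P3: T = 0b1100, S = E(K, T) = 0b0001; 0b1110 ⊕ 0b0001 = 0b1111.
P4: T = 0b1101, S = E(K, T) = 0b0000; 0b0111 ⊕ 0b0000 = 0b0111.
P5: T = 0b1110, S = E(K, T) = 0b0011; 0b1010 ⊕ 0b0011 = 0b1001.
Blocks that differ from the original plaintext: P5.

P1 = 0b1110, P2 = 0b0100, P3 = 0b1111, P4 = 0b0111, P5 = 0b1001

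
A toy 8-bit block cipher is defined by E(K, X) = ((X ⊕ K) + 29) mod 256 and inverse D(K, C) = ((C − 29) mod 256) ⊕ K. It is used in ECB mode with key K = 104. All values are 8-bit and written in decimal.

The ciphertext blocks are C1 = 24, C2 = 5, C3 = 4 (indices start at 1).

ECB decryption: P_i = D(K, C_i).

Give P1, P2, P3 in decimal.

P1 = 147, P2 = 128, P3 = 143

P1: D(K, 24) = 147.
P2: D(K, 5) = 128.
P3: D(K, 4) = 143.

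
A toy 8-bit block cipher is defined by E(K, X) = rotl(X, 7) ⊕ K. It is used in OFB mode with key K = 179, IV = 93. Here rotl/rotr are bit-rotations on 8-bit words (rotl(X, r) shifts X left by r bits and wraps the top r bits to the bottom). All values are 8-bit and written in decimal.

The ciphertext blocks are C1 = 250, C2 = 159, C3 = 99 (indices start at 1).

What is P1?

OFB decryption: S_i = E(K, S_{i−1}) with S_{0} = IV; P_i = C_i ⊕ S_i.
P1: S = E(K, 93) = 29; 250 ⊕ 29 = 231.

P1 = 231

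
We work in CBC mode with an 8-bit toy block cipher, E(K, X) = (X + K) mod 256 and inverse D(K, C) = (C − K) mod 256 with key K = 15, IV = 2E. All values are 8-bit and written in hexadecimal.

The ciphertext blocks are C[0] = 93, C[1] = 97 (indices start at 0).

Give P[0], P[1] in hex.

CBC decryption: P_i = D(K, C_i) ⊕ C_{i−1}, with C_{−1} = IV.
P[0]: D(K, 93) = 7E; 7E ⊕ 2E = 50.
P[1]: D(K, 97) = 82; 82 ⊕ 93 = 11.

P[0] = 50, P[1] = 11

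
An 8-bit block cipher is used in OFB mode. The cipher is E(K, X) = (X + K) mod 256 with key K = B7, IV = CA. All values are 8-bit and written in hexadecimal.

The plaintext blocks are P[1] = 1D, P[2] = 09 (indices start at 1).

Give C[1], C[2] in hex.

C[1] = 9C, C[2] = 31

OFB encryption: S_i = E(K, S_{i−1}) with S_{0} = IV; C_i = P_i ⊕ S_i.
C[1]: S = E(K, CA) = 81; 1D ⊕ 81 = 9C.
C[2]: S = E(K, 81) = 38; 09 ⊕ 38 = 31.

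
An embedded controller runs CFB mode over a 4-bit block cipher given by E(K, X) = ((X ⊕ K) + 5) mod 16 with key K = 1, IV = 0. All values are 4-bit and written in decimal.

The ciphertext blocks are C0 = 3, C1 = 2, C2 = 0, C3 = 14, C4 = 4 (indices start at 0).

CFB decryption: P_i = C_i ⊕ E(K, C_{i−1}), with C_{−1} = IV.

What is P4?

P4: E(K, 14) = 4; 4 ⊕ 4 = 0.

P4 = 0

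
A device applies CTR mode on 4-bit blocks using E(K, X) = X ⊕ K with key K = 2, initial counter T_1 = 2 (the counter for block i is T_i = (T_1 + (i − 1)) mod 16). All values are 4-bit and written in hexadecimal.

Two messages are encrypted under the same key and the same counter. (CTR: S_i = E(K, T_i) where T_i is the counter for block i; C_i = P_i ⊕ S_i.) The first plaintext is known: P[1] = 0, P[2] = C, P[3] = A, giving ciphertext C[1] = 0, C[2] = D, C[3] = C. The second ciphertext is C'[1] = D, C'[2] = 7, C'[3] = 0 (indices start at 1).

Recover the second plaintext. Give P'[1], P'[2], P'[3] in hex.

P'[1] = D, P'[2] = 6, P'[3] = 6

In CTR with a reused counter, both messages share the same keystream S_i, so C_i ⊕ C'_i = P_i ⊕ P'_i and thus P'_i = P_i ⊕ C_i ⊕ C'_i.
P'[1]: 0 ⊕ 0 ⊕ D = D.
P'[2]: C ⊕ D ⊕ 7 = 6.
P'[3]: A ⊕ C ⊕ 0 = 6.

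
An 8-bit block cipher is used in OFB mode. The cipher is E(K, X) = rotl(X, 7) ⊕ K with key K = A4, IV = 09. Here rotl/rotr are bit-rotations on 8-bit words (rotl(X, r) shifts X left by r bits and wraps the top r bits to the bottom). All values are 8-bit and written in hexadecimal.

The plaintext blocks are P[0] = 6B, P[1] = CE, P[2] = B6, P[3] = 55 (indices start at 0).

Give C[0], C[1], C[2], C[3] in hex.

C[0] = 4B, C[1] = 7A, C[2] = 48, C[3] = 8E

OFB encryption: S_i = E(K, S_{i−1}) with S_{−1} = IV; C_i = P_i ⊕ S_i.
C[0]: S = E(K, 09) = 20; 6B ⊕ 20 = 4B.
C[1]: S = E(K, 20) = B4; CE ⊕ B4 = 7A.
C[2]: S = E(K, B4) = FE; B6 ⊕ FE = 48.
C[3]: S = E(K, FE) = DB; 55 ⊕ DB = 8E.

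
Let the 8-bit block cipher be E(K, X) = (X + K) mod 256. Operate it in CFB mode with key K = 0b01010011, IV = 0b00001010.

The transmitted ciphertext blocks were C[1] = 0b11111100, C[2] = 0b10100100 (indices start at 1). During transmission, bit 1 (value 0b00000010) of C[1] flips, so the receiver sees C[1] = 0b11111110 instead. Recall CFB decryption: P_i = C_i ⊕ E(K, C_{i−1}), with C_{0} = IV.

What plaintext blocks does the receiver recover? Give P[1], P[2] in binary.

Only C[1] changed, to 0b11111110. In CFB, a change in C_i flips the same bit in P_i and garbles P_{i+1}. Decrypting the received ciphertext:
P[1]: E(K, 0b00001010) = 0b01011101; 0b11111110 ⊕ 0b01011101 = 0b10100011.
P[2]: E(K, 0b11111110) = 0b01010001; 0b10100100 ⊕ 0b01010001 = 0b11110101.
Blocks that differ from the original plaintext: P[1], P[2].

P[1] = 0b10100011, P[2] = 0b11110101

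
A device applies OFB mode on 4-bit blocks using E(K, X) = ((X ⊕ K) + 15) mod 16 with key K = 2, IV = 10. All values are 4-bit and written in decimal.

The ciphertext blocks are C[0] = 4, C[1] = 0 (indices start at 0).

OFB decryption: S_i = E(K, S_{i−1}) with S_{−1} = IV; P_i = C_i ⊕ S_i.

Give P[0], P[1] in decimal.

P[0] = 3, P[1] = 4

P[0]: S = E(K, 10) = 7; 4 ⊕ 7 = 3.
P[1]: S = E(K, 7) = 4; 0 ⊕ 4 = 4.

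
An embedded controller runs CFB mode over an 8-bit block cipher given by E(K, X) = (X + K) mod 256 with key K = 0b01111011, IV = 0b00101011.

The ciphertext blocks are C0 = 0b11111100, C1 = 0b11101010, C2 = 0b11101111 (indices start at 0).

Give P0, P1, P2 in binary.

CFB decryption: P_i = C_i ⊕ E(K, C_{i−1}), with C_{−1} = IV.
P0: E(K, 0b00101011) = 0b10100110; 0b11111100 ⊕ 0b10100110 = 0b01011010.
P1: E(K, 0b11111100) = 0b01110111; 0b11101010 ⊕ 0b01110111 = 0b10011101.
P2: E(K, 0b11101010) = 0b01100101; 0b11101111 ⊕ 0b01100101 = 0b10001010.

P0 = 0b01011010, P1 = 0b10011101, P2 = 0b10001010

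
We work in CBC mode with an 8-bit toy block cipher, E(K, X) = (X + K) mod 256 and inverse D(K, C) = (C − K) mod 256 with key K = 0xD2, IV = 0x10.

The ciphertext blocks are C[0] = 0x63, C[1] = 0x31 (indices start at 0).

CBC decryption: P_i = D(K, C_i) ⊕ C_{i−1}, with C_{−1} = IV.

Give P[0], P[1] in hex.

P[0] = 0x81, P[1] = 0x3C

P[0]: D(K, 0x63) = 0x91; 0x91 ⊕ 0x10 = 0x81.
P[1]: D(K, 0x31) = 0x5F; 0x5F ⊕ 0x63 = 0x3C.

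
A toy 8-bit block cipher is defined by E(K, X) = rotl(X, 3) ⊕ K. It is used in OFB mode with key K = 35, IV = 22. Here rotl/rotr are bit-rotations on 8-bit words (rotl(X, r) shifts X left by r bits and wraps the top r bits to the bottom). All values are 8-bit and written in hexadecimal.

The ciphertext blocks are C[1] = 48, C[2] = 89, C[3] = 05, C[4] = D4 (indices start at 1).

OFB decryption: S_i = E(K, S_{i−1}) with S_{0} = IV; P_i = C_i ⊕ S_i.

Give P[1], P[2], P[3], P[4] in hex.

P[1]: S = E(K, 22) = 24; 48 ⊕ 24 = 6C.
P[2]: S = E(K, 24) = 14; 89 ⊕ 14 = 9D.
P[3]: S = E(K, 14) = 95; 05 ⊕ 95 = 90.
P[4]: S = E(K, 95) = 99; D4 ⊕ 99 = 4D.

P[1] = 6C, P[2] = 9D, P[3] = 90, P[4] = 4D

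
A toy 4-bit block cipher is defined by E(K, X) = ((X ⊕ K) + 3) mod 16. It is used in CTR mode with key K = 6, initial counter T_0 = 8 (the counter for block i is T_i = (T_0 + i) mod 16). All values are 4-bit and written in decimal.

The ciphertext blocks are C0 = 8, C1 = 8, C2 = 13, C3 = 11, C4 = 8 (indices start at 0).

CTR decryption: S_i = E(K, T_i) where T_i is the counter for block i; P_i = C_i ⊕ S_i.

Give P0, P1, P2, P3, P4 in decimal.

P0 = 9, P1 = 10, P2 = 2, P3 = 11, P4 = 5

P0: T = 8, S = E(K, T) = 1; 8 ⊕ 1 = 9.
P1: T = 9, S = E(K, T) = 2; 8 ⊕ 2 = 10.
P2: T = 10, S = E(K, T) = 15; 13 ⊕ 15 = 2.
P3: T = 11, S = E(K, T) = 0; 11 ⊕ 0 = 11.
P4: T = 12, S = E(K, T) = 13; 8 ⊕ 13 = 5.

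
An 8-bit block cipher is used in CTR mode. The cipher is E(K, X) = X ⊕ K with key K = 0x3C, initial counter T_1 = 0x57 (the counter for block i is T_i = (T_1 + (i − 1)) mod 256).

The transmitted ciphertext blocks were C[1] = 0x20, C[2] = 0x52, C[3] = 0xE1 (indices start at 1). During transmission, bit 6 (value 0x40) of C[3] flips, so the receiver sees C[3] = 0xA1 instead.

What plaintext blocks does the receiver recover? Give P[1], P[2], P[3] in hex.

CTR decryption: S_i = E(K, T_i) where T_i is the counter for block i; P_i = C_i ⊕ S_i.
Only C[3] changed, to 0xA1. In CTR, a change in C_i flips the same bit in P_i only; the keystream is unaffected. Decrypting the received ciphertext:
P[1]: T = 0x57, S = E(K, T) = 0x6B; 0x20 ⊕ 0x6B = 0x4B.
P[2]: T = 0x58, S = E(K, T) = 0x64; 0x52 ⊕ 0x64 = 0x36.
P[3]: T = 0x59, S = E(K, T) = 0x65; 0xA1 ⊕ 0x65 = 0xC4.
Blocks that differ from the original plaintext: P[3].

P[1] = 0x4B, P[2] = 0x36, P[3] = 0xC4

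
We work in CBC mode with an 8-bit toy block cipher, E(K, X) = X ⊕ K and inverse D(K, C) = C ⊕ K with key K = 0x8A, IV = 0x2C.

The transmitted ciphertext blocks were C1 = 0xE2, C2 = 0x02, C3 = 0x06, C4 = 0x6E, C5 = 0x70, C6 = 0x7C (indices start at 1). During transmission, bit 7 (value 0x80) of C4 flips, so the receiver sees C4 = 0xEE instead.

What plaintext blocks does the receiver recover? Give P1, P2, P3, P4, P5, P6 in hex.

CBC decryption: P_i = D(K, C_i) ⊕ C_{i−1}, with C_{0} = IV.
Only C4 changed, to 0xEE. In CBC, a change in C_i garbles P_i and flips the same bit in P_{i+1}. Decrypting the received ciphertext:
P1: D(K, 0xE2) = 0x68; 0x68 ⊕ 0x2C = 0x44.
P2: D(K, 0x02) = 0x88; 0x88 ⊕ 0xE2 = 0x6A.
P3: D(K, 0x06) = 0x8C; 0x8C ⊕ 0x02 = 0x8E.
P4: D(K, 0xEE) = 0x64; 0x64 ⊕ 0x06 = 0x62.
P5: D(K, 0x70) = 0xFA; 0xFA ⊕ 0xEE = 0x14.
P6: D(K, 0x7C) = 0xF6; 0xF6 ⊕ 0x70 = 0x86.
Blocks that differ from the original plaintext: P4, P5.

P1 = 0x44, P2 = 0x6A, P3 = 0x8E, P4 = 0x62, P5 = 0x14, P6 = 0x86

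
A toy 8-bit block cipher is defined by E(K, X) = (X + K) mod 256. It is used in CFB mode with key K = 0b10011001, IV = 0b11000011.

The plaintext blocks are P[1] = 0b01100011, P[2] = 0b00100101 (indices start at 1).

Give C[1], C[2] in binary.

C[1] = 0b00111111, C[2] = 0b11111101

CFB encryption: C_i = P_i ⊕ E(K, C_{i−1}), with C_{0} = IV.
C[1]: E(K, 0b11000011) = 0b01011100; 0b01100011 ⊕ 0b01011100 = 0b00111111.
C[2]: E(K, 0b00111111) = 0b11011000; 0b00100101 ⊕ 0b11011000 = 0b11111101.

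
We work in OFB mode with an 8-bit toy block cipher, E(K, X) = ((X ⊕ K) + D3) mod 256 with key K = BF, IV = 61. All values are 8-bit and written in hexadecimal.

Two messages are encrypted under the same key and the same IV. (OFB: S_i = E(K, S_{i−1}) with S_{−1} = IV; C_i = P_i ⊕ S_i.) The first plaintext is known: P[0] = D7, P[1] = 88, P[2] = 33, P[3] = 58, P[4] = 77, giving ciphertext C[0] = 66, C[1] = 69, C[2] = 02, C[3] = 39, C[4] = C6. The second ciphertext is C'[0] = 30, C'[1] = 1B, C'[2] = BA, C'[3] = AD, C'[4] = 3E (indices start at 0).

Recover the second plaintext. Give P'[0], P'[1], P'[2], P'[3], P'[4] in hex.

In OFB with a reused IV, both messages share the same keystream S_i, so C_i ⊕ C'_i = P_i ⊕ P'_i and thus P'_i = P_i ⊕ C_i ⊕ C'_i.
P'[0]: D7 ⊕ 66 ⊕ 30 = 81.
P'[1]: 88 ⊕ 69 ⊕ 1B = FA.
P'[2]: 33 ⊕ 02 ⊕ BA = 8B.
P'[3]: 58 ⊕ 39 ⊕ AD = CC.
P'[4]: 77 ⊕ C6 ⊕ 3E = 8F.

P'[0] = 81, P'[1] = FA, P'[2] = 8B, P'[3] = CC, P'[4] = 8F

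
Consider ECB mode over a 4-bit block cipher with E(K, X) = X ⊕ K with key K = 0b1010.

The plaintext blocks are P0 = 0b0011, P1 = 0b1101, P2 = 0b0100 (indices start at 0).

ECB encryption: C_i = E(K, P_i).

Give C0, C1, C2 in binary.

C0: E(K, 0b0011) = 0b1001.
C1: E(K, 0b1101) = 0b0111.
C2: E(K, 0b0100) = 0b1110.

C0 = 0b1001, C1 = 0b0111, C2 = 0b1110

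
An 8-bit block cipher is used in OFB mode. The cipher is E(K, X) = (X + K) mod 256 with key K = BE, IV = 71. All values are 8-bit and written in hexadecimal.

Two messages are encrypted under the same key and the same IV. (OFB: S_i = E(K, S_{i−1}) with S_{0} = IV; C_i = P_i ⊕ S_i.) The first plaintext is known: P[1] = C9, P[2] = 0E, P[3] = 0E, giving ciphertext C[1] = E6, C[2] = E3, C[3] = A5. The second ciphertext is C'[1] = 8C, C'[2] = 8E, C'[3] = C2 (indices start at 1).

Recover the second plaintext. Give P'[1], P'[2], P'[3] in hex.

P'[1] = A3, P'[2] = 63, P'[3] = 69

In OFB with a reused IV, both messages share the same keystream S_i, so C_i ⊕ C'_i = P_i ⊕ P'_i and thus P'_i = P_i ⊕ C_i ⊕ C'_i.
P'[1]: C9 ⊕ E6 ⊕ 8C = A3.
P'[2]: 0E ⊕ E3 ⊕ 8E = 63.
P'[3]: 0E ⊕ A5 ⊕ C2 = 69.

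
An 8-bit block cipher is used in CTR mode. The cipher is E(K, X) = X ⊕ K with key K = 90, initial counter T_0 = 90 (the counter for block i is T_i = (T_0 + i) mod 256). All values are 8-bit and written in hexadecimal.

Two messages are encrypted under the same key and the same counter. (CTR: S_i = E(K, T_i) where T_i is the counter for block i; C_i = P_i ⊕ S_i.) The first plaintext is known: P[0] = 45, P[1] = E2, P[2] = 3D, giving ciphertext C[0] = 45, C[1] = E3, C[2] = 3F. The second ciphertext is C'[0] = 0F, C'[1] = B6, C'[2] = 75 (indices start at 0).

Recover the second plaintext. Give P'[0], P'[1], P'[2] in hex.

P'[0] = 0F, P'[1] = B7, P'[2] = 77

In CTR with a reused counter, both messages share the same keystream S_i, so C_i ⊕ C'_i = P_i ⊕ P'_i and thus P'_i = P_i ⊕ C_i ⊕ C'_i.
P'[0]: 45 ⊕ 45 ⊕ 0F = 0F.
P'[1]: E2 ⊕ E3 ⊕ B6 = B7.
P'[2]: 3D ⊕ 3F ⊕ 75 = 77.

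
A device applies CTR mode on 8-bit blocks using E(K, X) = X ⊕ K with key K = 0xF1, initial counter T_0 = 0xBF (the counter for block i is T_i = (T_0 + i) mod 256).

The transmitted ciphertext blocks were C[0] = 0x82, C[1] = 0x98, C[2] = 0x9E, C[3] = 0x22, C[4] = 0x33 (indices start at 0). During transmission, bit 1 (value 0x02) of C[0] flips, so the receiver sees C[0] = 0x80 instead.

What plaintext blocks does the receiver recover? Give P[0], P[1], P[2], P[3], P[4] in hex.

CTR decryption: S_i = E(K, T_i) where T_i is the counter for block i; P_i = C_i ⊕ S_i.
Only C[0] changed, to 0x80. In CTR, a change in C_i flips the same bit in P_i only; the keystream is unaffected. Decrypting the received ciphertext:
P[0]: T = 0xBF, S = E(K, T) = 0x4E; 0x80 ⊕ 0x4E = 0xCE.
P[1]: T = 0xC0, S = E(K, T) = 0x31; 0x98 ⊕ 0x31 = 0xA9.
P[2]: T = 0xC1, S = E(K, T) = 0x30; 0x9E ⊕ 0x30 = 0xAE.
P[3]: T = 0xC2, S = E(K, T) = 0x33; 0x22 ⊕ 0x33 = 0x11.
P[4]: T = 0xC3, S = E(K, T) = 0x32; 0x33 ⊕ 0x32 = 0x01.
Blocks that differ from the original plaintext: P[0].

P[0] = 0xCE, P[1] = 0xA9, P[2] = 0xAE, P[3] = 0x11, P[4] = 0x01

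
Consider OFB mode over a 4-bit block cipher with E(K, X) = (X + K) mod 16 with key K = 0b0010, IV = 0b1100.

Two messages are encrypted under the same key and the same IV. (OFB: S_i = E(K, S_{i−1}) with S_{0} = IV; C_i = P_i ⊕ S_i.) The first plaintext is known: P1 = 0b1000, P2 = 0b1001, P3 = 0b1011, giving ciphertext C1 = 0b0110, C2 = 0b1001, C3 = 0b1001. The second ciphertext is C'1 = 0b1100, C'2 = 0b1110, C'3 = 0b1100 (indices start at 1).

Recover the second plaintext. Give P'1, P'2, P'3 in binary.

P'1 = 0b0010, P'2 = 0b1110, P'3 = 0b1110

In OFB with a reused IV, both messages share the same keystream S_i, so C_i ⊕ C'_i = P_i ⊕ P'_i and thus P'_i = P_i ⊕ C_i ⊕ C'_i.
P'1: 0b1000 ⊕ 0b0110 ⊕ 0b1100 = 0b0010.
P'2: 0b1001 ⊕ 0b1001 ⊕ 0b1110 = 0b1110.
P'3: 0b1011 ⊕ 0b1001 ⊕ 0b1100 = 0b1110.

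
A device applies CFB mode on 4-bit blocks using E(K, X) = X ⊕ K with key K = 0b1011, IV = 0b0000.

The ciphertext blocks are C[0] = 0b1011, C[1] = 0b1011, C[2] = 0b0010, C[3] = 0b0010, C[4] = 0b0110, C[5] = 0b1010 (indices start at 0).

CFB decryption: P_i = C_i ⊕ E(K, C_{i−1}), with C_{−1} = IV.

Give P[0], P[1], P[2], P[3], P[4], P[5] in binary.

P[0] = 0b0000, P[1] = 0b1011, P[2] = 0b0010, P[3] = 0b1011, P[4] = 0b1111, P[5] = 0b0111

P[0]: E(K, 0b0000) = 0b1011; 0b1011 ⊕ 0b1011 = 0b0000.
P[1]: E(K, 0b1011) = 0b0000; 0b1011 ⊕ 0b0000 = 0b1011.
P[2]: E(K, 0b1011) = 0b0000; 0b0010 ⊕ 0b0000 = 0b0010.
P[3]: E(K, 0b0010) = 0b1001; 0b0010 ⊕ 0b1001 = 0b1011.
P[4]: E(K, 0b0010) = 0b1001; 0b0110 ⊕ 0b1001 = 0b1111.
P[5]: E(K, 0b0110) = 0b1101; 0b1010 ⊕ 0b1101 = 0b0111.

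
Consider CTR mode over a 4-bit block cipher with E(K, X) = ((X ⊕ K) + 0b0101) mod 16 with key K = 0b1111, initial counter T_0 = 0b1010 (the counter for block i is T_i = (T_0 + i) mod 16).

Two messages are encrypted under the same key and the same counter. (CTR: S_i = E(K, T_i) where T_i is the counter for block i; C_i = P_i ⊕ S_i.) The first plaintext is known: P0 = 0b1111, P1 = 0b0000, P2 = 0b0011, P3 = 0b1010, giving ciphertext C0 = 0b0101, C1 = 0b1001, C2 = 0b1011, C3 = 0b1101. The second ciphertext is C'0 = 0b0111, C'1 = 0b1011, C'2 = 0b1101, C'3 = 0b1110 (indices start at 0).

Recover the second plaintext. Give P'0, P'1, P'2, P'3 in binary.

P'0 = 0b1101, P'1 = 0b0010, P'2 = 0b0101, P'3 = 0b1001

In CTR with a reused counter, both messages share the same keystream S_i, so C_i ⊕ C'_i = P_i ⊕ P'_i and thus P'_i = P_i ⊕ C_i ⊕ C'_i.
P'0: 0b1111 ⊕ 0b0101 ⊕ 0b0111 = 0b1101.
P'1: 0b0000 ⊕ 0b1001 ⊕ 0b1011 = 0b0010.
P'2: 0b0011 ⊕ 0b1011 ⊕ 0b1101 = 0b0101.
P'3: 0b1010 ⊕ 0b1101 ⊕ 0b1110 = 0b1001.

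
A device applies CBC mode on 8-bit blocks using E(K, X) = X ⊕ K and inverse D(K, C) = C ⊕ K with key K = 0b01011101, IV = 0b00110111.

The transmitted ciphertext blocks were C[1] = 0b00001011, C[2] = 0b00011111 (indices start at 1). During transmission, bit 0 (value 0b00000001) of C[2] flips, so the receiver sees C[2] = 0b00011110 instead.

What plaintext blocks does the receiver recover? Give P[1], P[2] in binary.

CBC decryption: P_i = D(K, C_i) ⊕ C_{i−1}, with C_{0} = IV.
Only C[2] changed, to 0b00011110. In CBC, a change in C_i garbles P_i and flips the same bit in P_{i+1}. Decrypting the received ciphertext:
P[1]: D(K, 0b00001011) = 0b01010110; 0b01010110 ⊕ 0b00110111 = 0b01100001.
P[2]: D(K, 0b00011110) = 0b01000011; 0b01000011 ⊕ 0b00001011 = 0b01001000.
Blocks that differ from the original plaintext: P[2].

P[1] = 0b01100001, P[2] = 0b01001000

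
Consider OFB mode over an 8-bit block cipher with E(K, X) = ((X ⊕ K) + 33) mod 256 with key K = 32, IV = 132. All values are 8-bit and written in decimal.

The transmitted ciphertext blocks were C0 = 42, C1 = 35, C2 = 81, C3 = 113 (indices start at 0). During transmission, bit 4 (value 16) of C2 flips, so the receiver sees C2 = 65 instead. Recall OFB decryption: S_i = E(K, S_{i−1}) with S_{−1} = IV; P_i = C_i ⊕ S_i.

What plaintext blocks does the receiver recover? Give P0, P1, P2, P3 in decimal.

Only C2 changed, to 65. In OFB, a change in C_i flips the same bit in P_i only; the keystream is unaffected. Decrypting the received ciphertext:
P0: S = E(K, 132) = 197; 42 ⊕ 197 = 239.
P1: S = E(K, 197) = 6; 35 ⊕ 6 = 37.
P2: S = E(K, 6) = 71; 65 ⊕ 71 = 6.
P3: S = E(K, 71) = 136; 113 ⊕ 136 = 249.
Blocks that differ from the original plaintext: P2.

P0 = 239, P1 = 37, P2 = 6, P3 = 249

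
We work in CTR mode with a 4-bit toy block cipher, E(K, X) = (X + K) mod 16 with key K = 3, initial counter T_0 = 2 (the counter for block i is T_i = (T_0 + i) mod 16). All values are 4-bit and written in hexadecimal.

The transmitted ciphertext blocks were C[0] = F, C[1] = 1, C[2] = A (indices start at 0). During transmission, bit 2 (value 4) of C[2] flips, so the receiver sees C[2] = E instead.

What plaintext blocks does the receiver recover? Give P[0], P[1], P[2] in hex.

P[0] = A, P[1] = 7, P[2] = 9

CTR decryption: S_i = E(K, T_i) where T_i is the counter for block i; P_i = C_i ⊕ S_i.
Only C[2] changed, to E. In CTR, a change in C_i flips the same bit in P_i only; the keystream is unaffected. Decrypting the received ciphertext:
P[0]: T = 2, S = E(K, T) = 5; F ⊕ 5 = A.
P[1]: T = 3, S = E(K, T) = 6; 1 ⊕ 6 = 7.
P[2]: T = 4, S = E(K, T) = 7; E ⊕ 7 = 9.
Blocks that differ from the original plaintext: P[2].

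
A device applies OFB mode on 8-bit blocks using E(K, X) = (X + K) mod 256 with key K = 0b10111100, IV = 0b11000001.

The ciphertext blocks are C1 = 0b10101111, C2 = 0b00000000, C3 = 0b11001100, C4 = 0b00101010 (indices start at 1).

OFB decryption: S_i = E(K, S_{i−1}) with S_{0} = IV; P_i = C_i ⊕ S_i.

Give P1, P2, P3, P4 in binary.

P1: S = E(K, 0b11000001) = 0b01111101; 0b10101111 ⊕ 0b01111101 = 0b11010010.
P2: S = E(K, 0b01111101) = 0b00111001; 0b00000000 ⊕ 0b00111001 = 0b00111001.
P3: S = E(K, 0b00111001) = 0b11110101; 0b11001100 ⊕ 0b11110101 = 0b00111001.
P4: S = E(K, 0b11110101) = 0b10110001; 0b00101010 ⊕ 0b10110001 = 0b10011011.

P1 = 0b11010010, P2 = 0b00111001, P3 = 0b00111001, P4 = 0b10011011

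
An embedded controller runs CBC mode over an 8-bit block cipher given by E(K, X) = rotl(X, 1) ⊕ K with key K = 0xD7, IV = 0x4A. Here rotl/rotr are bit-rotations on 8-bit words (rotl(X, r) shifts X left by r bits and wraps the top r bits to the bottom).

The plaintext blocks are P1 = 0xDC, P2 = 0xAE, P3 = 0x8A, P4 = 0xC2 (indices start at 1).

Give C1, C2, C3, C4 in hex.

C1 = 0xFA, C2 = 0x7F, C3 = 0x3C, C4 = 0x2A

CBC encryption: C_i = E(K, P_i ⊕ C_{i−1}), with C_{0} = IV.
C1: P1 ⊕ 0x4A = 0x96; E(K, 0x96) = 0xFA.
C2: P2 ⊕ 0xFA = 0x54; E(K, 0x54) = 0x7F.
C3: P3 ⊕ 0x7F = 0xF5; E(K, 0xF5) = 0x3C.
C4: P4 ⊕ 0x3C = 0xFE; E(K, 0xFE) = 0x2A.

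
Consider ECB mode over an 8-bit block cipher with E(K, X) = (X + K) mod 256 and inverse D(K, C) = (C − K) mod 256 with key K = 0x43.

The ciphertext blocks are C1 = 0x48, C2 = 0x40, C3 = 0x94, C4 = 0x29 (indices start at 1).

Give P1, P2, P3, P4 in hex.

ECB decryption: P_i = D(K, C_i).
P1: D(K, 0x48) = 0x05.
P2: D(K, 0x40) = 0xFD.
P3: D(K, 0x94) = 0x51.
P4: D(K, 0x29) = 0xE6.

P1 = 0x05, P2 = 0xFD, P3 = 0x51, P4 = 0xE6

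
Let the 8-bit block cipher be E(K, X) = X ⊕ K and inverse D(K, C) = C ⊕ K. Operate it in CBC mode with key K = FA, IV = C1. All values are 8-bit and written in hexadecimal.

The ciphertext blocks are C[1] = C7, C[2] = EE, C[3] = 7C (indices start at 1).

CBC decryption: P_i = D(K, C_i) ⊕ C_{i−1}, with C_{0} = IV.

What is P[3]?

P[3] = 68

P[3]: D(K, 7C) = 86; 86 ⊕ EE = 68.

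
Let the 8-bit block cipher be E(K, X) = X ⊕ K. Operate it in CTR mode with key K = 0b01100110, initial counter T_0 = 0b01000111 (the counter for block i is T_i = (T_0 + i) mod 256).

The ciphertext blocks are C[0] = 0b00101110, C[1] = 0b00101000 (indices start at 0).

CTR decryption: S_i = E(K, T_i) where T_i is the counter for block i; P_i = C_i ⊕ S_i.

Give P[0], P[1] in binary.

P[0]: T = 0b01000111, S = E(K, T) = 0b00100001; 0b00101110 ⊕ 0b00100001 = 0b00001111.
P[1]: T = 0b01001000, S = E(K, T) = 0b00101110; 0b00101000 ⊕ 0b00101110 = 0b00000110.

P[0] = 0b00001111, P[1] = 0b00000110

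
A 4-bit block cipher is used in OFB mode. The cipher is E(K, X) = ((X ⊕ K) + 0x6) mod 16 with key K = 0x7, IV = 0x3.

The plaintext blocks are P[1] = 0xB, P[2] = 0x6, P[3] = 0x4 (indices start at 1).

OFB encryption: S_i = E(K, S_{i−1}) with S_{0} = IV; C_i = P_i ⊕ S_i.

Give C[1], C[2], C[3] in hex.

C[1] = 0x1, C[2] = 0x5, C[3] = 0xE

C[1]: S = E(K, 0x3) = 0xA; 0xB ⊕ 0xA = 0x1.
C[2]: S = E(K, 0xA) = 0x3; 0x6 ⊕ 0x3 = 0x5.
C[3]: S = E(K, 0x3) = 0xA; 0x4 ⊕ 0xA = 0xE.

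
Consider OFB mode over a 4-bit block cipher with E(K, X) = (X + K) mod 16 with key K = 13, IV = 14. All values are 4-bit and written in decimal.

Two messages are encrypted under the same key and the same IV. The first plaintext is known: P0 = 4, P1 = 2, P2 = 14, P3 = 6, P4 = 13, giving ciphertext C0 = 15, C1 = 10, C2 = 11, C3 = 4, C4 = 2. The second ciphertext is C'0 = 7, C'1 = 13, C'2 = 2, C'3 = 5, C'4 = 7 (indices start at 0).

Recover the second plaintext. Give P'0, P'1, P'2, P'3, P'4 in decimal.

In OFB with a reused IV, both messages share the same keystream S_i, so C_i ⊕ C'_i = P_i ⊕ P'_i and thus P'_i = P_i ⊕ C_i ⊕ C'_i.
P'0: 4 ⊕ 15 ⊕ 7 = 12.
P'1: 2 ⊕ 10 ⊕ 13 = 5.
P'2: 14 ⊕ 11 ⊕ 2 = 7.
P'3: 6 ⊕ 4 ⊕ 5 = 7.
P'4: 13 ⊕ 2 ⊕ 7 = 8.

P'0 = 12, P'1 = 5, P'2 = 7, P'3 = 7, P'4 = 8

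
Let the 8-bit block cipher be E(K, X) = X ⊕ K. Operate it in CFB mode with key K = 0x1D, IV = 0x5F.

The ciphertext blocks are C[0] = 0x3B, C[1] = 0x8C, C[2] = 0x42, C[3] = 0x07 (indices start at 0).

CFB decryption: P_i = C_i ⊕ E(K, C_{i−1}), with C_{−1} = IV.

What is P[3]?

P[3]: E(K, 0x42) = 0x5F; 0x07 ⊕ 0x5F = 0x58.

P[3] = 0x58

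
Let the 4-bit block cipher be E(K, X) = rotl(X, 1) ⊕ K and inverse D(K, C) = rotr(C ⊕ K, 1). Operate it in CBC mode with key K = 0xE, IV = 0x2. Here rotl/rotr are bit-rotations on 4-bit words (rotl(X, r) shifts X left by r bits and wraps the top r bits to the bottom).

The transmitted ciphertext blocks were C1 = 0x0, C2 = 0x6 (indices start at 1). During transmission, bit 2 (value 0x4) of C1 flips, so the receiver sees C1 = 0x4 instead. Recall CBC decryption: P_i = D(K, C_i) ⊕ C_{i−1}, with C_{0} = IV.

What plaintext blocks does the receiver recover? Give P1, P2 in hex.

P1 = 0x7, P2 = 0x0

Only C1 changed, to 0x4. In CBC, a change in C_i garbles P_i and flips the same bit in P_{i+1}. Decrypting the received ciphertext:
P1: D(K, 0x4) = 0x5; 0x5 ⊕ 0x2 = 0x7.
P2: D(K, 0x6) = 0x4; 0x4 ⊕ 0x4 = 0x0.
Blocks that differ from the original plaintext: P1, P2.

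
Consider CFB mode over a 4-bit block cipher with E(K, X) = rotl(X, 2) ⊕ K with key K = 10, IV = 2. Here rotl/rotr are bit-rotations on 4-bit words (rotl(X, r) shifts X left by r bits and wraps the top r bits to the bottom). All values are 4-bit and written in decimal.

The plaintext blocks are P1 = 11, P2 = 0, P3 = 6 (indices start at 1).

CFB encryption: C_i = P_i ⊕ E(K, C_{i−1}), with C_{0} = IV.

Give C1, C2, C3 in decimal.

C1: E(K, 2) = 2; 11 ⊕ 2 = 9.
C2: E(K, 9) = 12; 0 ⊕ 12 = 12.
C3: E(K, 12) = 9; 6 ⊕ 9 = 15.

C1 = 9, C2 = 12, C3 = 15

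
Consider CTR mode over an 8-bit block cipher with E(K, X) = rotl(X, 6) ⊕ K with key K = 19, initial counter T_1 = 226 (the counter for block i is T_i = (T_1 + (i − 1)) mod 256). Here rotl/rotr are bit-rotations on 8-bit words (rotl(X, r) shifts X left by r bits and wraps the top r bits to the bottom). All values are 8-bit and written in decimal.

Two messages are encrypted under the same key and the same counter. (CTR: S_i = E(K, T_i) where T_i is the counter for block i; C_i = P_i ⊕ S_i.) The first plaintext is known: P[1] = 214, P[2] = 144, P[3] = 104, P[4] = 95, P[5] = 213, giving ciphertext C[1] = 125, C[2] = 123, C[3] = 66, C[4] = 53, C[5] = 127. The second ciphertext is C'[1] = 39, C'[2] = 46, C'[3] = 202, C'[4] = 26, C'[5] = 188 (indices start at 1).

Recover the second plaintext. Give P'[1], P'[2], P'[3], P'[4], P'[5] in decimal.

In CTR with a reused counter, both messages share the same keystream S_i, so C_i ⊕ C'_i = P_i ⊕ P'_i and thus P'_i = P_i ⊕ C_i ⊕ C'_i.
P'[1]: 214 ⊕ 125 ⊕ 39 = 140.
P'[2]: 144 ⊕ 123 ⊕ 46 = 197.
P'[3]: 104 ⊕ 66 ⊕ 202 = 224.
P'[4]: 95 ⊕ 53 ⊕ 26 = 112.
P'[5]: 213 ⊕ 127 ⊕ 188 = 22.

P'[1] = 140, P'[2] = 197, P'[3] = 224, P'[4] = 112, P'[5] = 22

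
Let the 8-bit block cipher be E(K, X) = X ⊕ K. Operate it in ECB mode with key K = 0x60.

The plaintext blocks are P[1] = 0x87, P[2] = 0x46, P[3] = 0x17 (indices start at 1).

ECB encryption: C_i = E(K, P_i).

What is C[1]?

C[1]: E(K, 0x87) = 0xE7.

C[1] = 0xE7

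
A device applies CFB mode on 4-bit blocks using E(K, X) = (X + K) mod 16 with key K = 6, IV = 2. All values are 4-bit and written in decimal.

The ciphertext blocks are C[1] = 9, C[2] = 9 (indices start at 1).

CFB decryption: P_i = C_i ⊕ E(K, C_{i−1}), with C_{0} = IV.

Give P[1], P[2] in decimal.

P[1]: E(K, 2) = 8; 9 ⊕ 8 = 1.
P[2]: E(K, 9) = 15; 9 ⊕ 15 = 6.

P[1] = 1, P[2] = 6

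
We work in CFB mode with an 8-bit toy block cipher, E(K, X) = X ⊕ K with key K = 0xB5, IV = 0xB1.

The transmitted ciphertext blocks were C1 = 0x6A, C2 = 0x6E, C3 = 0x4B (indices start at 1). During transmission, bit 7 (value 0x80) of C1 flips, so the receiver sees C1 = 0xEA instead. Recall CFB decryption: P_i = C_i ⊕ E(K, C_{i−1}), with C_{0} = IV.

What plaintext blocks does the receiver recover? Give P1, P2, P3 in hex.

Only C1 changed, to 0xEA. In CFB, a change in C_i flips the same bit in P_i and garbles P_{i+1}. Decrypting the received ciphertext:
P1: E(K, 0xB1) = 0x04; 0xEA ⊕ 0x04 = 0xEE.
P2: E(K, 0xEA) = 0x5F; 0x6E ⊕ 0x5F = 0x31.
P3: E(K, 0x6E) = 0xDB; 0x4B ⊕ 0xDB = 0x90.
Blocks that differ from the original plaintext: P1, P2.

P1 = 0xEE, P2 = 0x31, P3 = 0x90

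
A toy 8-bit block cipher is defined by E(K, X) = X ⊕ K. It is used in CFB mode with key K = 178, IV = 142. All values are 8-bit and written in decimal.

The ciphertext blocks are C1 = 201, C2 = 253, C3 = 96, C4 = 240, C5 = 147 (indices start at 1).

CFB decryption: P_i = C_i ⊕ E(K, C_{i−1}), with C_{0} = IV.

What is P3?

P3: E(K, 253) = 79; 96 ⊕ 79 = 47.

P3 = 47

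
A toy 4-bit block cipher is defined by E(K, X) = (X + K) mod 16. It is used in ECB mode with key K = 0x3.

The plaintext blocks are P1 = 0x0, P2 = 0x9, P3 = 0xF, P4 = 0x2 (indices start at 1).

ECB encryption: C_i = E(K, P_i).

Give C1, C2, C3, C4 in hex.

C1: E(K, 0x0) = 0x3.
C2: E(K, 0x9) = 0xC.
C3: E(K, 0xF) = 0x2.
C4: E(K, 0x2) = 0x5.

C1 = 0x3, C2 = 0xC, C3 = 0x2, C4 = 0x5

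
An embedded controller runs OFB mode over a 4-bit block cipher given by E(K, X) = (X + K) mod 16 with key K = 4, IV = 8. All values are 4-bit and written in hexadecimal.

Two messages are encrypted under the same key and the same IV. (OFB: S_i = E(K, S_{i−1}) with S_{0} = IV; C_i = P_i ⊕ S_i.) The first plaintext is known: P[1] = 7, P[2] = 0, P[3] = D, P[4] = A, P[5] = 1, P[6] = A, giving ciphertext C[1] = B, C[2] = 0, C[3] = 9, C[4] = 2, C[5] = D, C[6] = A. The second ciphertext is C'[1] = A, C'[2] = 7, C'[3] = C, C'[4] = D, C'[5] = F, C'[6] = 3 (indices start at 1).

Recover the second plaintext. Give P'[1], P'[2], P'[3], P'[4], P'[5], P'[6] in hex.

P'[1] = 6, P'[2] = 7, P'[3] = 8, P'[4] = 5, P'[5] = 3, P'[6] = 3

In OFB with a reused IV, both messages share the same keystream S_i, so C_i ⊕ C'_i = P_i ⊕ P'_i and thus P'_i = P_i ⊕ C_i ⊕ C'_i.
P'[1]: 7 ⊕ B ⊕ A = 6.
P'[2]: 0 ⊕ 0 ⊕ 7 = 7.
P'[3]: D ⊕ 9 ⊕ C = 8.
P'[4]: A ⊕ 2 ⊕ D = 5.
P'[5]: 1 ⊕ D ⊕ F = 3.
P'[6]: A ⊕ A ⊕ 3 = 3.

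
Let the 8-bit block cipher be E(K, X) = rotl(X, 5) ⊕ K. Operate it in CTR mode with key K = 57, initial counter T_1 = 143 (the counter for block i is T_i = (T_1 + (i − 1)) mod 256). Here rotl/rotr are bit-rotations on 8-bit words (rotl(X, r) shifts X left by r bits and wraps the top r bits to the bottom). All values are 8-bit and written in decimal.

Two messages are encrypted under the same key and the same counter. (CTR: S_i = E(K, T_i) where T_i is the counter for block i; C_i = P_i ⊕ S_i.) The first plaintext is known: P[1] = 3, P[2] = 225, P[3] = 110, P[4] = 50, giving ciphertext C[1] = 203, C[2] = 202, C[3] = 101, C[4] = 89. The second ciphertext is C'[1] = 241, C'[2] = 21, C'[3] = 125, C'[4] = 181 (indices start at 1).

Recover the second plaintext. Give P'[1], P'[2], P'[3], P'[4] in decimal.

P'[1] = 57, P'[2] = 62, P'[3] = 118, P'[4] = 222

In CTR with a reused counter, both messages share the same keystream S_i, so C_i ⊕ C'_i = P_i ⊕ P'_i and thus P'_i = P_i ⊕ C_i ⊕ C'_i.
P'[1]: 3 ⊕ 203 ⊕ 241 = 57.
P'[2]: 225 ⊕ 202 ⊕ 21 = 62.
P'[3]: 110 ⊕ 101 ⊕ 125 = 118.
P'[4]: 50 ⊕ 89 ⊕ 181 = 222.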